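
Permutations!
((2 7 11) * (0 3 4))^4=(0 3 4)(2 7 11)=((0 3 4)(2 7 11))^4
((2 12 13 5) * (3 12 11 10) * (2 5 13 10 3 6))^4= (13)(2 10 3)(6 12 11)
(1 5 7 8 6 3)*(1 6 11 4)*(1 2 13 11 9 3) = (1 5 7 8 9 3 6)(2 13 11 4) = [0, 5, 13, 6, 2, 7, 1, 8, 9, 3, 10, 4, 12, 11]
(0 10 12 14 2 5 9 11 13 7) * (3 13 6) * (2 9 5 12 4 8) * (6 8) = (0 10 4 6 3 13 7)(2 12 14 9 11 8) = [10, 1, 12, 13, 6, 5, 3, 0, 2, 11, 4, 8, 14, 7, 9]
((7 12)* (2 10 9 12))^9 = (2 7 12 9 10)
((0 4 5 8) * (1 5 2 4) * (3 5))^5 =((0 1 3 5 8)(2 4))^5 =(8)(2 4)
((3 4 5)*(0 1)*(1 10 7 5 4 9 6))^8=((0 10 7 5 3 9 6 1))^8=(10)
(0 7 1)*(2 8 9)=(0 7 1)(2 8 9)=[7, 0, 8, 3, 4, 5, 6, 1, 9, 2]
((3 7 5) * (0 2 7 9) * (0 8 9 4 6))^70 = (9)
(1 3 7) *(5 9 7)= (1 3 5 9 7)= [0, 3, 2, 5, 4, 9, 6, 1, 8, 7]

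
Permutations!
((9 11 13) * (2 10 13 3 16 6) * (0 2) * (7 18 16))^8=((0 2 10 13 9 11 3 7 18 16 6))^8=(0 18 11 10 6 7 9 2 16 3 13)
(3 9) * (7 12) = (3 9)(7 12) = [0, 1, 2, 9, 4, 5, 6, 12, 8, 3, 10, 11, 7]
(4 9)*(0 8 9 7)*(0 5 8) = (4 7 5 8 9) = [0, 1, 2, 3, 7, 8, 6, 5, 9, 4]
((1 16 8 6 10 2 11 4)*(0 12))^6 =(1 11 10 8)(2 6 16 4)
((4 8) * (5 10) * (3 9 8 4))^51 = (5 10)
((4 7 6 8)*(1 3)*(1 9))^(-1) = (1 9 3)(4 8 6 7)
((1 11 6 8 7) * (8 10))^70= (1 8 6)(7 10 11)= ((1 11 6 10 8 7))^70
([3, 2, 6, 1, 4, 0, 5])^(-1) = (0 5 6 2 1 3)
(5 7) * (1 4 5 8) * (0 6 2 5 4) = (0 6 2 5 7 8 1) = [6, 0, 5, 3, 4, 7, 2, 8, 1]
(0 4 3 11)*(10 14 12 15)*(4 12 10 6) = (0 12 15 6 4 3 11)(10 14) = [12, 1, 2, 11, 3, 5, 4, 7, 8, 9, 14, 0, 15, 13, 10, 6]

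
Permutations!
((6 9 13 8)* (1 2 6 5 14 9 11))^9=(1 2 6 11)(5 8 13 9 14)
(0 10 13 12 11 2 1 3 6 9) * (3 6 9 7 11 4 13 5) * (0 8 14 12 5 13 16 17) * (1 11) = (0 10 13 5 3 9 8 14 12 4 16 17)(1 6 7)(2 11) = [10, 6, 11, 9, 16, 3, 7, 1, 14, 8, 13, 2, 4, 5, 12, 15, 17, 0]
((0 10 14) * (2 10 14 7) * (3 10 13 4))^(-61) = (0 14)(2 7 10 3 4 13)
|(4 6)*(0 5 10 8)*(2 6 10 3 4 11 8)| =9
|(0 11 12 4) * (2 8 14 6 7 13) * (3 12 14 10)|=12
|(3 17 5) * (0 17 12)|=5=|(0 17 5 3 12)|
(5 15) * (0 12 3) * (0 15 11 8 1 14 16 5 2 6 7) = (0 12 3 15 2 6 7)(1 14 16 5 11 8) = [12, 14, 6, 15, 4, 11, 7, 0, 1, 9, 10, 8, 3, 13, 16, 2, 5]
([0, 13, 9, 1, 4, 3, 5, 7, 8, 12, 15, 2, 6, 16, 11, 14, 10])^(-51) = [0, 13, 9, 1, 4, 3, 5, 7, 8, 12, 15, 2, 6, 16, 11, 14, 10]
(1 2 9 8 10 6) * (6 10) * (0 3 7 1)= [3, 2, 9, 7, 4, 5, 0, 1, 6, 8, 10]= (10)(0 3 7 1 2 9 8 6)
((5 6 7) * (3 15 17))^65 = ((3 15 17)(5 6 7))^65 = (3 17 15)(5 7 6)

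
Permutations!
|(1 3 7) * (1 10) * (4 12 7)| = 6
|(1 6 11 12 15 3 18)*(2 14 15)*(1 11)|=|(1 6)(2 14 15 3 18 11 12)|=14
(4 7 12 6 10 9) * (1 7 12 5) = (1 7 5)(4 12 6 10 9) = [0, 7, 2, 3, 12, 1, 10, 5, 8, 4, 9, 11, 6]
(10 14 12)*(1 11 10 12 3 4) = (1 11 10 14 3 4) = [0, 11, 2, 4, 1, 5, 6, 7, 8, 9, 14, 10, 12, 13, 3]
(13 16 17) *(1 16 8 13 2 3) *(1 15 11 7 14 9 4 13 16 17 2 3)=(1 17 3 15 11 7 14 9 4 13 8 16 2)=[0, 17, 1, 15, 13, 5, 6, 14, 16, 4, 10, 7, 12, 8, 9, 11, 2, 3]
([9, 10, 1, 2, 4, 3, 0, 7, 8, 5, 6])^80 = (10)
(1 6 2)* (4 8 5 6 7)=[0, 7, 1, 3, 8, 6, 2, 4, 5]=(1 7 4 8 5 6 2)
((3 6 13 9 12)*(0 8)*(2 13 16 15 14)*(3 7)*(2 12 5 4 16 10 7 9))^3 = ((0 8)(2 13)(3 6 10 7)(4 16 15 14 12 9 5))^3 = (0 8)(2 13)(3 7 10 6)(4 14 5 15 9 16 12)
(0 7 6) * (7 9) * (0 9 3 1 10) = (0 3 1 10)(6 9 7) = [3, 10, 2, 1, 4, 5, 9, 6, 8, 7, 0]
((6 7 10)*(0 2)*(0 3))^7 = (0 2 3)(6 7 10)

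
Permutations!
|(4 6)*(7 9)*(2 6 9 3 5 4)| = |(2 6)(3 5 4 9 7)| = 10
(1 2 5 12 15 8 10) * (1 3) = (1 2 5 12 15 8 10 3) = [0, 2, 5, 1, 4, 12, 6, 7, 10, 9, 3, 11, 15, 13, 14, 8]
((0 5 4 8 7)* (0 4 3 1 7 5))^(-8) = (1 5 4)(3 8 7)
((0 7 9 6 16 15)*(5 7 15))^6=(5 7 9 6 16)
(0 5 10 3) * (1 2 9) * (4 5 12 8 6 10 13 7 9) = (0 12 8 6 10 3)(1 2 4 5 13 7 9) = [12, 2, 4, 0, 5, 13, 10, 9, 6, 1, 3, 11, 8, 7]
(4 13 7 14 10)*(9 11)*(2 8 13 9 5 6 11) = (2 8 13 7 14 10 4 9)(5 6 11) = [0, 1, 8, 3, 9, 6, 11, 14, 13, 2, 4, 5, 12, 7, 10]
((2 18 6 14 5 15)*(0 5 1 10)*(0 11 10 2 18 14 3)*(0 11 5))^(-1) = (1 14 2)(3 6 18 15 5 10 11)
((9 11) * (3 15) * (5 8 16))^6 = ((3 15)(5 8 16)(9 11))^6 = (16)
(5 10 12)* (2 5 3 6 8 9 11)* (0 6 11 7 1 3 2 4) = (0 6 8 9 7 1 3 11 4)(2 5 10 12) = [6, 3, 5, 11, 0, 10, 8, 1, 9, 7, 12, 4, 2]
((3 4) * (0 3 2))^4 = (4)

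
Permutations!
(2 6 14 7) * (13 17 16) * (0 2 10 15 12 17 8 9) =(0 2 6 14 7 10 15 12 17 16 13 8 9) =[2, 1, 6, 3, 4, 5, 14, 10, 9, 0, 15, 11, 17, 8, 7, 12, 13, 16]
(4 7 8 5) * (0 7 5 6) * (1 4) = (0 7 8 6)(1 4 5) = [7, 4, 2, 3, 5, 1, 0, 8, 6]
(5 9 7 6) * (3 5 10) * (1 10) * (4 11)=(1 10 3 5 9 7 6)(4 11)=[0, 10, 2, 5, 11, 9, 1, 6, 8, 7, 3, 4]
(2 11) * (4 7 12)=[0, 1, 11, 3, 7, 5, 6, 12, 8, 9, 10, 2, 4]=(2 11)(4 7 12)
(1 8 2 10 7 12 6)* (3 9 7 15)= (1 8 2 10 15 3 9 7 12 6)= [0, 8, 10, 9, 4, 5, 1, 12, 2, 7, 15, 11, 6, 13, 14, 3]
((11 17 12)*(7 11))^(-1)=(7 12 17 11)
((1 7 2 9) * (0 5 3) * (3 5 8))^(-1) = ((0 8 3)(1 7 2 9))^(-1) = (0 3 8)(1 9 2 7)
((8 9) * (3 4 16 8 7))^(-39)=((3 4 16 8 9 7))^(-39)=(3 8)(4 9)(7 16)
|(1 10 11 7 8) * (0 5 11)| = |(0 5 11 7 8 1 10)| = 7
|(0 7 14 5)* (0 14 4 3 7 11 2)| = 6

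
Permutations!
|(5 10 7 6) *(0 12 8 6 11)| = 8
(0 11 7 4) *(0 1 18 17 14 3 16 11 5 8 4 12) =(0 5 8 4 1 18 17 14 3 16 11 7 12) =[5, 18, 2, 16, 1, 8, 6, 12, 4, 9, 10, 7, 0, 13, 3, 15, 11, 14, 17]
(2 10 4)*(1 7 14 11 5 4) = (1 7 14 11 5 4 2 10) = [0, 7, 10, 3, 2, 4, 6, 14, 8, 9, 1, 5, 12, 13, 11]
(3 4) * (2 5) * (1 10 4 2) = [0, 10, 5, 2, 3, 1, 6, 7, 8, 9, 4] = (1 10 4 3 2 5)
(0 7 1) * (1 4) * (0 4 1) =(0 7 1 4) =[7, 4, 2, 3, 0, 5, 6, 1]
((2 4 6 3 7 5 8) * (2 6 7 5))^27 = (3 6 8 5)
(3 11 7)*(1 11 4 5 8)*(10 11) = (1 10 11 7 3 4 5 8) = [0, 10, 2, 4, 5, 8, 6, 3, 1, 9, 11, 7]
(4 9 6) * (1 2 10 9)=(1 2 10 9 6 4)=[0, 2, 10, 3, 1, 5, 4, 7, 8, 6, 9]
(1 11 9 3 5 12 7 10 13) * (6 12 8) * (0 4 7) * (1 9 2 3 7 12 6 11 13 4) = (0 1 13 9 7 10 4 12)(2 3 5 8 11) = [1, 13, 3, 5, 12, 8, 6, 10, 11, 7, 4, 2, 0, 9]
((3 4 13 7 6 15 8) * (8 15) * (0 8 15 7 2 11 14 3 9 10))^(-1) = (0 10 9 8)(2 13 4 3 14 11)(6 7 15)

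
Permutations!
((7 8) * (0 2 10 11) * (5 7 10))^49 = (11)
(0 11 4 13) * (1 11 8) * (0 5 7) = (0 8 1 11 4 13 5 7) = [8, 11, 2, 3, 13, 7, 6, 0, 1, 9, 10, 4, 12, 5]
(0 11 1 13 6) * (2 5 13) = (0 11 1 2 5 13 6) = [11, 2, 5, 3, 4, 13, 0, 7, 8, 9, 10, 1, 12, 6]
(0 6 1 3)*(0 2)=(0 6 1 3 2)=[6, 3, 0, 2, 4, 5, 1]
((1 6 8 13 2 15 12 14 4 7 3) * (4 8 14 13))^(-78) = (1 3 7 4 8 14 6)(2 12)(13 15)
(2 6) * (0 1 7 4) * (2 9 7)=(0 1 2 6 9 7 4)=[1, 2, 6, 3, 0, 5, 9, 4, 8, 7]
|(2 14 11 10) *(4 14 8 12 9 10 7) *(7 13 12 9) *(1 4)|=28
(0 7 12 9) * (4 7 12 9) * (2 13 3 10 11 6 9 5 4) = (0 12 2 13 3 10 11 6 9)(4 7 5) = [12, 1, 13, 10, 7, 4, 9, 5, 8, 0, 11, 6, 2, 3]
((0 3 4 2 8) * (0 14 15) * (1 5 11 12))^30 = (0 4 8 15 3 2 14)(1 11)(5 12) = ((0 3 4 2 8 14 15)(1 5 11 12))^30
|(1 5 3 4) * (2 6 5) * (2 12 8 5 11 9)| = |(1 12 8 5 3 4)(2 6 11 9)| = 12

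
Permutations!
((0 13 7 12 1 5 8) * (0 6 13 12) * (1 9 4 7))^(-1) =(0 7 4 9 12)(1 13 6 8 5)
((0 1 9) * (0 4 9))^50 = (9)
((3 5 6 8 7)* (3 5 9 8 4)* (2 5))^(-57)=(2 7 8 9 3 4 6 5)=((2 5 6 4 3 9 8 7))^(-57)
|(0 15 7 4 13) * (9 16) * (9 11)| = 15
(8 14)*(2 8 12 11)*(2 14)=(2 8)(11 14 12)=[0, 1, 8, 3, 4, 5, 6, 7, 2, 9, 10, 14, 11, 13, 12]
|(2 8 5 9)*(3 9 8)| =|(2 3 9)(5 8)| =6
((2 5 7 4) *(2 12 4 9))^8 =(12)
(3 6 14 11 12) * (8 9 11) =(3 6 14 8 9 11 12) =[0, 1, 2, 6, 4, 5, 14, 7, 9, 11, 10, 12, 3, 13, 8]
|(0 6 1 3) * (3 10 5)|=6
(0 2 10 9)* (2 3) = [3, 1, 10, 2, 4, 5, 6, 7, 8, 0, 9] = (0 3 2 10 9)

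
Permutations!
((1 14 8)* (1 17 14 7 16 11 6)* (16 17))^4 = ((1 7 17 14 8 16 11 6))^4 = (1 8)(6 14)(7 16)(11 17)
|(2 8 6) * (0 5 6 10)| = 6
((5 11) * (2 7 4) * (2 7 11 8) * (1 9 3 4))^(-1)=(1 7 4 3 9)(2 8 5 11)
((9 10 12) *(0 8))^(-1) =((0 8)(9 10 12))^(-1) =(0 8)(9 12 10)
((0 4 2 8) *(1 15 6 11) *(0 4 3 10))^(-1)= ((0 3 10)(1 15 6 11)(2 8 4))^(-1)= (0 10 3)(1 11 6 15)(2 4 8)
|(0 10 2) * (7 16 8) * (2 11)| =|(0 10 11 2)(7 16 8)| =12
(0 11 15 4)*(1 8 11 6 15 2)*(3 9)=(0 6 15 4)(1 8 11 2)(3 9)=[6, 8, 1, 9, 0, 5, 15, 7, 11, 3, 10, 2, 12, 13, 14, 4]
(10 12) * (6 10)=(6 10 12)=[0, 1, 2, 3, 4, 5, 10, 7, 8, 9, 12, 11, 6]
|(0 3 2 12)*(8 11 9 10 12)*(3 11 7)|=|(0 11 9 10 12)(2 8 7 3)|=20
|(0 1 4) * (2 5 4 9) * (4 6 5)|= 10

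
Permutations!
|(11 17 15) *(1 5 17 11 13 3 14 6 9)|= 9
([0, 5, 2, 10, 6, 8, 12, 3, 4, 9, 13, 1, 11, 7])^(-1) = (1 11 12 6 4 8 5)(3 7 13 10)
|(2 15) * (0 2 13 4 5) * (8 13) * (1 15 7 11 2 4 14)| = 15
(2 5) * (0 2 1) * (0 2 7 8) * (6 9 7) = (0 6 9 7 8)(1 2 5) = [6, 2, 5, 3, 4, 1, 9, 8, 0, 7]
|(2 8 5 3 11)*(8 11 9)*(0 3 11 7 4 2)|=6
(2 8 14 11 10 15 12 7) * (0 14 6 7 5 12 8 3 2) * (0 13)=(0 14 11 10 15 8 6 7 13)(2 3)(5 12)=[14, 1, 3, 2, 4, 12, 7, 13, 6, 9, 15, 10, 5, 0, 11, 8]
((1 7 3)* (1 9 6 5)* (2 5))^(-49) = ((1 7 3 9 6 2 5))^(-49) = (9)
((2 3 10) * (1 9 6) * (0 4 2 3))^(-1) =(0 2 4)(1 6 9)(3 10)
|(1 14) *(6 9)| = |(1 14)(6 9)| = 2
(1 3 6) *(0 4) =[4, 3, 2, 6, 0, 5, 1] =(0 4)(1 3 6)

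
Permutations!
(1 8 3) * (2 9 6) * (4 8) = (1 4 8 3)(2 9 6) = [0, 4, 9, 1, 8, 5, 2, 7, 3, 6]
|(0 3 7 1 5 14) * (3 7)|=5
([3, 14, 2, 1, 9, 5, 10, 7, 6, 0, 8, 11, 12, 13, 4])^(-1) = [9, 3, 2, 0, 14, 5, 8, 7, 10, 4, 6, 11, 12, 13, 1]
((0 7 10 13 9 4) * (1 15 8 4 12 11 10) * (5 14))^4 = ((0 7 1 15 8 4)(5 14)(9 12 11 10 13))^4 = (0 8 1)(4 15 7)(9 13 10 11 12)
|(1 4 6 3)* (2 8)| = 4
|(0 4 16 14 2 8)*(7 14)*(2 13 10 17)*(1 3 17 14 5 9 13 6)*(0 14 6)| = 15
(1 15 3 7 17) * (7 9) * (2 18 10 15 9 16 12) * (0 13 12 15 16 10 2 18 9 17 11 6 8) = (0 13 12 18 2 9 7 11 6 8)(1 17)(3 10 16 15) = [13, 17, 9, 10, 4, 5, 8, 11, 0, 7, 16, 6, 18, 12, 14, 3, 15, 1, 2]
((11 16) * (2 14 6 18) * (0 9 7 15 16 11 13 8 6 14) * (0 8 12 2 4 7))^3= ((0 9)(2 8 6 18 4 7 15 16 13 12))^3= (0 9)(2 18 15 12 6 7 13 8 4 16)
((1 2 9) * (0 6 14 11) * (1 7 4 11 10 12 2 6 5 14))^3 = ((0 5 14 10 12 2 9 7 4 11)(1 6))^3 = (0 10 9 11 14 2 4 5 12 7)(1 6)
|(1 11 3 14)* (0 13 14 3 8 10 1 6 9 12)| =|(0 13 14 6 9 12)(1 11 8 10)| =12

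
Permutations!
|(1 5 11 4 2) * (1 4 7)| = 4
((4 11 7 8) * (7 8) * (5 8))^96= (11)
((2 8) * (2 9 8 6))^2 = ((2 6)(8 9))^2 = (9)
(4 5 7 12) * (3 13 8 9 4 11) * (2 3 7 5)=(2 3 13 8 9 4)(7 12 11)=[0, 1, 3, 13, 2, 5, 6, 12, 9, 4, 10, 7, 11, 8]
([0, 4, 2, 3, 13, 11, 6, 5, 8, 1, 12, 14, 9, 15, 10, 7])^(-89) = [0, 9, 2, 3, 1, 7, 6, 15, 8, 12, 14, 5, 10, 4, 11, 13]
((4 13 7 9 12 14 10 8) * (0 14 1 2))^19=(0 12 13 10 2 9 4 14 1 7 8)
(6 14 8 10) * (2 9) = (2 9)(6 14 8 10) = [0, 1, 9, 3, 4, 5, 14, 7, 10, 2, 6, 11, 12, 13, 8]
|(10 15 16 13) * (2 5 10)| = 6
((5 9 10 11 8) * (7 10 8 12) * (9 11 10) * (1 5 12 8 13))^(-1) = ((1 5 11 8 12 7 9 13))^(-1) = (1 13 9 7 12 8 11 5)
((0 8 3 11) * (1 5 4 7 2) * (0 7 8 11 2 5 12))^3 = (0 5 3 12 7 8 1 11 4 2) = ((0 11 7 5 4 8 3 2 1 12))^3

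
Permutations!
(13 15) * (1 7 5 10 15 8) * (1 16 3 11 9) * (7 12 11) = (1 12 11 9)(3 7 5 10 15 13 8 16) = [0, 12, 2, 7, 4, 10, 6, 5, 16, 1, 15, 9, 11, 8, 14, 13, 3]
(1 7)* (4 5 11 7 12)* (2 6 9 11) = [0, 12, 6, 3, 5, 2, 9, 1, 8, 11, 10, 7, 4] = (1 12 4 5 2 6 9 11 7)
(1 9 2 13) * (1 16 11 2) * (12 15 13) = (1 9)(2 12 15 13 16 11) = [0, 9, 12, 3, 4, 5, 6, 7, 8, 1, 10, 2, 15, 16, 14, 13, 11]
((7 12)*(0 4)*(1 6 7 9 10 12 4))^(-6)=(12)(0 4 7 6 1)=((0 1 6 7 4)(9 10 12))^(-6)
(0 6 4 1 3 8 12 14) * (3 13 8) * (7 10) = (0 6 4 1 13 8 12 14)(7 10) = [6, 13, 2, 3, 1, 5, 4, 10, 12, 9, 7, 11, 14, 8, 0]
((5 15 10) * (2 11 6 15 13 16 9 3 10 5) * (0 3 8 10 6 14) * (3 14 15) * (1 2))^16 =(1 16 11 8 5)(2 9 15 10 13)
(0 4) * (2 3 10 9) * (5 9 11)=(0 4)(2 3 10 11 5 9)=[4, 1, 3, 10, 0, 9, 6, 7, 8, 2, 11, 5]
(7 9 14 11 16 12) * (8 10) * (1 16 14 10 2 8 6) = (1 16 12 7 9 10 6)(2 8)(11 14) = [0, 16, 8, 3, 4, 5, 1, 9, 2, 10, 6, 14, 7, 13, 11, 15, 12]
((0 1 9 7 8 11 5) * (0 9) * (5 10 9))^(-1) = ((0 1)(7 8 11 10 9))^(-1) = (0 1)(7 9 10 11 8)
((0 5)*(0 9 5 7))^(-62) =(9)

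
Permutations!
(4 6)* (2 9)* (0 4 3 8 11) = (0 4 6 3 8 11)(2 9) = [4, 1, 9, 8, 6, 5, 3, 7, 11, 2, 10, 0]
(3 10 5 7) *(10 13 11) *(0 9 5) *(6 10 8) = (0 9 5 7 3 13 11 8 6 10) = [9, 1, 2, 13, 4, 7, 10, 3, 6, 5, 0, 8, 12, 11]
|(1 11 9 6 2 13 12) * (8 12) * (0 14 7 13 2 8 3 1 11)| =|(0 14 7 13 3 1)(6 8 12 11 9)| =30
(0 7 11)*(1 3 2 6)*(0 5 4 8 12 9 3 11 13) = (0 7 13)(1 11 5 4 8 12 9 3 2 6) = [7, 11, 6, 2, 8, 4, 1, 13, 12, 3, 10, 5, 9, 0]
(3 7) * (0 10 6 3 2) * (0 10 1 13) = (0 1 13)(2 10 6 3 7) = [1, 13, 10, 7, 4, 5, 3, 2, 8, 9, 6, 11, 12, 0]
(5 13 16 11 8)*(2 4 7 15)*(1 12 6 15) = (1 12 6 15 2 4 7)(5 13 16 11 8) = [0, 12, 4, 3, 7, 13, 15, 1, 5, 9, 10, 8, 6, 16, 14, 2, 11]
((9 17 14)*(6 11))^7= (6 11)(9 17 14)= ((6 11)(9 17 14))^7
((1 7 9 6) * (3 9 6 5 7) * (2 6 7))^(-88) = (1 9 2)(3 5 6)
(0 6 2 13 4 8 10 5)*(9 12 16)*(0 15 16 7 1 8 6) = (1 8 10 5 15 16 9 12 7)(2 13 4 6) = [0, 8, 13, 3, 6, 15, 2, 1, 10, 12, 5, 11, 7, 4, 14, 16, 9]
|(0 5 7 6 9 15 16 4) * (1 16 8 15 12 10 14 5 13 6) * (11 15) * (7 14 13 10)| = 30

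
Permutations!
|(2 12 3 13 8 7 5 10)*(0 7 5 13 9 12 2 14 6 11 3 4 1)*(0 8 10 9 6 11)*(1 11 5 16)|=|(0 7 13 10 14 5 9 12 4 11 3 6)(1 8 16)|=12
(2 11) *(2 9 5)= (2 11 9 5)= [0, 1, 11, 3, 4, 2, 6, 7, 8, 5, 10, 9]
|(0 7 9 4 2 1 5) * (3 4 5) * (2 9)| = |(0 7 2 1 3 4 9 5)| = 8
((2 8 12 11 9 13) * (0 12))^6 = (0 8 2 13 9 11 12)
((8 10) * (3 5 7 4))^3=(3 4 7 5)(8 10)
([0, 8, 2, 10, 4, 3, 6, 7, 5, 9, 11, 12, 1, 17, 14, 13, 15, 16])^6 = (1 12 11 10 3 5 8)(13 16)(15 17)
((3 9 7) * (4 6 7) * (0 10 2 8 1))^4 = ((0 10 2 8 1)(3 9 4 6 7))^4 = (0 1 8 2 10)(3 7 6 4 9)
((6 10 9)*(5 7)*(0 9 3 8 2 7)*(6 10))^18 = ((0 9 10 3 8 2 7 5))^18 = (0 10 8 7)(2 5 9 3)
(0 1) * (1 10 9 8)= (0 10 9 8 1)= [10, 0, 2, 3, 4, 5, 6, 7, 1, 8, 9]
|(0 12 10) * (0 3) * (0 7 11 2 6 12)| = |(2 6 12 10 3 7 11)| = 7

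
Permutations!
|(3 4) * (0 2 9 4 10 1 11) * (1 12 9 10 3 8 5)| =|(0 2 10 12 9 4 8 5 1 11)| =10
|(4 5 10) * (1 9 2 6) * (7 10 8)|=20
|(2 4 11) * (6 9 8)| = 3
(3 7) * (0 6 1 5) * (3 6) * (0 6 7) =(7)(0 3)(1 5 6) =[3, 5, 2, 0, 4, 6, 1, 7]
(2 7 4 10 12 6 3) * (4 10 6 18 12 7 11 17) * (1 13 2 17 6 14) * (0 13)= [13, 0, 11, 17, 14, 5, 3, 10, 8, 9, 7, 6, 18, 2, 1, 15, 16, 4, 12]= (0 13 2 11 6 3 17 4 14 1)(7 10)(12 18)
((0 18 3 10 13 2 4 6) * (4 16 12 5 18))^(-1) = ((0 4 6)(2 16 12 5 18 3 10 13))^(-1) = (0 6 4)(2 13 10 3 18 5 12 16)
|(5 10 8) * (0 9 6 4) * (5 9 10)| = |(0 10 8 9 6 4)| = 6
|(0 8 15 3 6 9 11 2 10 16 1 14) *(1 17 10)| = |(0 8 15 3 6 9 11 2 1 14)(10 16 17)| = 30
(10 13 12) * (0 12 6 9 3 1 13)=[12, 13, 2, 1, 4, 5, 9, 7, 8, 3, 0, 11, 10, 6]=(0 12 10)(1 13 6 9 3)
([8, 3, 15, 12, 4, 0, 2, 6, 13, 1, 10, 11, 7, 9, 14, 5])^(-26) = [15, 13, 7, 9, 4, 2, 12, 3, 5, 8, 10, 11, 1, 0, 14, 6]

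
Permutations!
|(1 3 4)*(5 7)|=|(1 3 4)(5 7)|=6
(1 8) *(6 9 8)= (1 6 9 8)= [0, 6, 2, 3, 4, 5, 9, 7, 1, 8]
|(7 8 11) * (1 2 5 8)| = 6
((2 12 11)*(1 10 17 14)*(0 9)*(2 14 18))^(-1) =(0 9)(1 14 11 12 2 18 17 10)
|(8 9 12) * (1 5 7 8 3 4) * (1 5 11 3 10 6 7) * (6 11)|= 11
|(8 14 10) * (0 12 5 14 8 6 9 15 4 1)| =|(0 12 5 14 10 6 9 15 4 1)| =10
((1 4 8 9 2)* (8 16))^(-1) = ((1 4 16 8 9 2))^(-1) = (1 2 9 8 16 4)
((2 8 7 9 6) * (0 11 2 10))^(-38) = (0 2 7 6)(8 9 10 11)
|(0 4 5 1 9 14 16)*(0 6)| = 8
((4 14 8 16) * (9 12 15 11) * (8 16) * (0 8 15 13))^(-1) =(0 13 12 9 11 15 8)(4 16 14)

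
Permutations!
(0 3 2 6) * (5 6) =(0 3 2 5 6) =[3, 1, 5, 2, 4, 6, 0]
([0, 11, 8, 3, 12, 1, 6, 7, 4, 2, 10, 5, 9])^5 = [0, 5, 2, 3, 4, 11, 6, 7, 8, 9, 10, 1, 12]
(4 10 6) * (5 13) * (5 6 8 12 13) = (4 10 8 12 13 6) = [0, 1, 2, 3, 10, 5, 4, 7, 12, 9, 8, 11, 13, 6]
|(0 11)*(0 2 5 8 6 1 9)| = |(0 11 2 5 8 6 1 9)| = 8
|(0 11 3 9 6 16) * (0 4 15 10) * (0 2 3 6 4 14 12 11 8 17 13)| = |(0 8 17 13)(2 3 9 4 15 10)(6 16 14 12 11)| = 60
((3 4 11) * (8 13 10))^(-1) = (3 11 4)(8 10 13)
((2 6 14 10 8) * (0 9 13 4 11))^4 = (0 11 4 13 9)(2 8 10 14 6)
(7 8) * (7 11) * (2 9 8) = (2 9 8 11 7) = [0, 1, 9, 3, 4, 5, 6, 2, 11, 8, 10, 7]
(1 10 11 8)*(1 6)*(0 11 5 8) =[11, 10, 2, 3, 4, 8, 1, 7, 6, 9, 5, 0] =(0 11)(1 10 5 8 6)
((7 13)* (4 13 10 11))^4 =(4 11 10 7 13)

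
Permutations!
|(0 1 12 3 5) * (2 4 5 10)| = 8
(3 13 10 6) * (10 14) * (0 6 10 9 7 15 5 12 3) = (0 6)(3 13 14 9 7 15 5 12) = [6, 1, 2, 13, 4, 12, 0, 15, 8, 7, 10, 11, 3, 14, 9, 5]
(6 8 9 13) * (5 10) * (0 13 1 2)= (0 13 6 8 9 1 2)(5 10)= [13, 2, 0, 3, 4, 10, 8, 7, 9, 1, 5, 11, 12, 6]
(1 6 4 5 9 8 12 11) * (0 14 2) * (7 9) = (0 14 2)(1 6 4 5 7 9 8 12 11) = [14, 6, 0, 3, 5, 7, 4, 9, 12, 8, 10, 1, 11, 13, 2]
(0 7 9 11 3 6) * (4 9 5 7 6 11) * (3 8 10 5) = (0 6)(3 11 8 10 5 7)(4 9) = [6, 1, 2, 11, 9, 7, 0, 3, 10, 4, 5, 8]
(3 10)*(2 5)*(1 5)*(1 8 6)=(1 5 2 8 6)(3 10)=[0, 5, 8, 10, 4, 2, 1, 7, 6, 9, 3]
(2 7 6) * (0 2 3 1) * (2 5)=(0 5 2 7 6 3 1)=[5, 0, 7, 1, 4, 2, 3, 6]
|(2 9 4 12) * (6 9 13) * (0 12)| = 7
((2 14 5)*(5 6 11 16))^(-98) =((2 14 6 11 16 5))^(-98) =(2 16 6)(5 11 14)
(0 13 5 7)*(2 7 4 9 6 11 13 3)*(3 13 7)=[13, 1, 3, 2, 9, 4, 11, 0, 8, 6, 10, 7, 12, 5]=(0 13 5 4 9 6 11 7)(2 3)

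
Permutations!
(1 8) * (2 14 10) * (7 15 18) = (1 8)(2 14 10)(7 15 18) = [0, 8, 14, 3, 4, 5, 6, 15, 1, 9, 2, 11, 12, 13, 10, 18, 16, 17, 7]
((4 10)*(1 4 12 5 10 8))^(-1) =((1 4 8)(5 10 12))^(-1) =(1 8 4)(5 12 10)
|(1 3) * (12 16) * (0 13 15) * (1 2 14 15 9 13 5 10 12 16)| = |(16)(0 5 10 12 1 3 2 14 15)(9 13)| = 18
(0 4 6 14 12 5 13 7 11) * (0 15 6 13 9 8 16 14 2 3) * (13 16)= [4, 1, 3, 0, 16, 9, 2, 11, 13, 8, 10, 15, 5, 7, 12, 6, 14]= (0 4 16 14 12 5 9 8 13 7 11 15 6 2 3)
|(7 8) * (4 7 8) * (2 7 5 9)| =5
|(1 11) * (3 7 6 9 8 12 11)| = 8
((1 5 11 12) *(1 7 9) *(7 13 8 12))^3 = ((1 5 11 7 9)(8 12 13))^3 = (13)(1 7 5 9 11)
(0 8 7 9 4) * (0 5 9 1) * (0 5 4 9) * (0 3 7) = (9)(0 8)(1 5 3 7) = [8, 5, 2, 7, 4, 3, 6, 1, 0, 9]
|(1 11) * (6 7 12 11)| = |(1 6 7 12 11)| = 5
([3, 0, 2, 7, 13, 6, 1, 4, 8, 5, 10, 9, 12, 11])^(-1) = (0 1 6 5 9 11 13 4 7 3)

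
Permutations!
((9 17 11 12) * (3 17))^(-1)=(3 9 12 11 17)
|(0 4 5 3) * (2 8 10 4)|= |(0 2 8 10 4 5 3)|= 7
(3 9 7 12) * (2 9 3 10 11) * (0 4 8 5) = (0 4 8 5)(2 9 7 12 10 11) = [4, 1, 9, 3, 8, 0, 6, 12, 5, 7, 11, 2, 10]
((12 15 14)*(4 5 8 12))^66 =((4 5 8 12 15 14))^66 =(15)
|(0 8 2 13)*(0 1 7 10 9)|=8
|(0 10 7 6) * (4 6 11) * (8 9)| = |(0 10 7 11 4 6)(8 9)| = 6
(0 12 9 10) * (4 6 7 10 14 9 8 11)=(0 12 8 11 4 6 7 10)(9 14)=[12, 1, 2, 3, 6, 5, 7, 10, 11, 14, 0, 4, 8, 13, 9]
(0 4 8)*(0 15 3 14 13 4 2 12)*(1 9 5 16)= (0 2 12)(1 9 5 16)(3 14 13 4 8 15)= [2, 9, 12, 14, 8, 16, 6, 7, 15, 5, 10, 11, 0, 4, 13, 3, 1]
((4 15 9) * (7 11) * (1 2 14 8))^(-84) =(15)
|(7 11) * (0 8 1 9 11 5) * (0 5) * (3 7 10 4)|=|(0 8 1 9 11 10 4 3 7)|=9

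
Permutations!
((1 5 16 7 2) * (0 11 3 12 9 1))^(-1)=(0 2 7 16 5 1 9 12 3 11)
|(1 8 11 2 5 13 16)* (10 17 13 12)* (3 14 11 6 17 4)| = 24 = |(1 8 6 17 13 16)(2 5 12 10 4 3 14 11)|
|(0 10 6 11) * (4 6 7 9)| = |(0 10 7 9 4 6 11)| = 7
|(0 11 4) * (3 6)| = 6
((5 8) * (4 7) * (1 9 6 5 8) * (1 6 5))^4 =(9)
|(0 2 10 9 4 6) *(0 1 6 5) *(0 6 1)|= 7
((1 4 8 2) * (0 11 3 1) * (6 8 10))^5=((0 11 3 1 4 10 6 8 2))^5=(0 10 11 6 3 8 1 2 4)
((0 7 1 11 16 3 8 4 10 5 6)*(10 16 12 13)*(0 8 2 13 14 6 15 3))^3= ((0 7 1 11 12 14 6 8 4 16)(2 13 10 5 15 3))^3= (0 11 6 16 1 14 4 7 12 8)(2 5)(3 10)(13 15)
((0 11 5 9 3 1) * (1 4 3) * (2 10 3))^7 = (0 5 1 11 9)(2 4 3 10)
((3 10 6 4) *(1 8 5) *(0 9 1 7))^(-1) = ((0 9 1 8 5 7)(3 10 6 4))^(-1) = (0 7 5 8 1 9)(3 4 6 10)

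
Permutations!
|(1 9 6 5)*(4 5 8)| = |(1 9 6 8 4 5)| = 6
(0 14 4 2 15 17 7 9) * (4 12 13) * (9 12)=(0 14 9)(2 15 17 7 12 13 4)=[14, 1, 15, 3, 2, 5, 6, 12, 8, 0, 10, 11, 13, 4, 9, 17, 16, 7]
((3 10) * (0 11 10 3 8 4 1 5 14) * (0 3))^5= ((0 11 10 8 4 1 5 14 3))^5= (0 1 11 5 10 14 8 3 4)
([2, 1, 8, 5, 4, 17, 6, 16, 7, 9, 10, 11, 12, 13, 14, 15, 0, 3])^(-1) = (0 16 7 8 2)(3 17 5)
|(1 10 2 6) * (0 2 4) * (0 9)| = |(0 2 6 1 10 4 9)| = 7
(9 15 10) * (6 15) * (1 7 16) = (1 7 16)(6 15 10 9) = [0, 7, 2, 3, 4, 5, 15, 16, 8, 6, 9, 11, 12, 13, 14, 10, 1]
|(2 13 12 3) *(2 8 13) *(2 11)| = 4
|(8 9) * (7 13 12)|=|(7 13 12)(8 9)|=6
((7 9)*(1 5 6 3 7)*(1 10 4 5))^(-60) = (3 10 6 9 5 7 4)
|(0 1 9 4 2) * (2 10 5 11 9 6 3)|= 5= |(0 1 6 3 2)(4 10 5 11 9)|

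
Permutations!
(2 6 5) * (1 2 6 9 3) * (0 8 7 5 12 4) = [8, 2, 9, 1, 0, 6, 12, 5, 7, 3, 10, 11, 4] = (0 8 7 5 6 12 4)(1 2 9 3)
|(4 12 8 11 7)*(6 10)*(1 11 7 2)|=|(1 11 2)(4 12 8 7)(6 10)|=12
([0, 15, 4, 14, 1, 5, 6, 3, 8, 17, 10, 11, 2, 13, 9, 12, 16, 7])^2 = (1 12 4 15 2)(3 9 7 14 17)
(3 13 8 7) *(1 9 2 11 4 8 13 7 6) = (13)(1 9 2 11 4 8 6)(3 7) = [0, 9, 11, 7, 8, 5, 1, 3, 6, 2, 10, 4, 12, 13]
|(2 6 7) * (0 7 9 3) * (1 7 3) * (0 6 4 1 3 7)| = 15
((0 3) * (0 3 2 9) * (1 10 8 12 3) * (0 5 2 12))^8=((0 12 3 1 10 8)(2 9 5))^8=(0 3 10)(1 8 12)(2 5 9)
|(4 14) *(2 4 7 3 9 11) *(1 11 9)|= |(1 11 2 4 14 7 3)|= 7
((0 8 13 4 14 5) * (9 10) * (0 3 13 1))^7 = (0 8 1)(3 4 5 13 14)(9 10)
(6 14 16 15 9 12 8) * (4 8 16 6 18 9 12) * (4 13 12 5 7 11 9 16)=[0, 1, 2, 3, 8, 7, 14, 11, 18, 13, 10, 9, 4, 12, 6, 5, 15, 17, 16]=(4 8 18 16 15 5 7 11 9 13 12)(6 14)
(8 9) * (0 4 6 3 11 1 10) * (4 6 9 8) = (0 6 3 11 1 10)(4 9) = [6, 10, 2, 11, 9, 5, 3, 7, 8, 4, 0, 1]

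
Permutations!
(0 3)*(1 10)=(0 3)(1 10)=[3, 10, 2, 0, 4, 5, 6, 7, 8, 9, 1]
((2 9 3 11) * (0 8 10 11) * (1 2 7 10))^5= (0 3 9 2 1 8)(7 11 10)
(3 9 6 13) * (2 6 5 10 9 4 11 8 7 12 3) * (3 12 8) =(2 6 13)(3 4 11)(5 10 9)(7 8) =[0, 1, 6, 4, 11, 10, 13, 8, 7, 5, 9, 3, 12, 2]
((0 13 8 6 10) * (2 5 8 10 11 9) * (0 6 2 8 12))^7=(0 2 11 13 5 9 10 12 8 6)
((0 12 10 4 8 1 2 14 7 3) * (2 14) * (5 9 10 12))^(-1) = (0 3 7 14 1 8 4 10 9 5)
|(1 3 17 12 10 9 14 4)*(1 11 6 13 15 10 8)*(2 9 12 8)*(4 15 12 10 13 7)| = |(1 3 17 8)(2 9 14 15 13 12)(4 11 6 7)| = 12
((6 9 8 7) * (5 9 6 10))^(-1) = (5 10 7 8 9)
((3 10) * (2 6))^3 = (2 6)(3 10)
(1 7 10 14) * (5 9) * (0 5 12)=[5, 7, 2, 3, 4, 9, 6, 10, 8, 12, 14, 11, 0, 13, 1]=(0 5 9 12)(1 7 10 14)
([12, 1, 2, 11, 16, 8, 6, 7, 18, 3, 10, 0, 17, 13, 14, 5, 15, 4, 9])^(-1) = [11, 1, 2, 9, 17, 15, 6, 7, 5, 18, 10, 3, 0, 13, 14, 16, 4, 12, 8]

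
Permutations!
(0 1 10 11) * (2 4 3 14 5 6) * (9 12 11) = (0 1 10 9 12 11)(2 4 3 14 5 6) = [1, 10, 4, 14, 3, 6, 2, 7, 8, 12, 9, 0, 11, 13, 5]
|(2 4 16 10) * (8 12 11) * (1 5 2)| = 6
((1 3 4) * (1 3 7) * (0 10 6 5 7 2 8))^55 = (0 8 2 1 7 5 6 10)(3 4)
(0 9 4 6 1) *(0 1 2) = (0 9 4 6 2) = [9, 1, 0, 3, 6, 5, 2, 7, 8, 4]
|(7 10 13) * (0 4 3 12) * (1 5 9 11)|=|(0 4 3 12)(1 5 9 11)(7 10 13)|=12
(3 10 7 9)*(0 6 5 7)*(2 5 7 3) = (0 6 7 9 2 5 3 10) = [6, 1, 5, 10, 4, 3, 7, 9, 8, 2, 0]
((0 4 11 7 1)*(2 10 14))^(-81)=(14)(0 1 7 11 4)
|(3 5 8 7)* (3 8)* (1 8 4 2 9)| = 6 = |(1 8 7 4 2 9)(3 5)|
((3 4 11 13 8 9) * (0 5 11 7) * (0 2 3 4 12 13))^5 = (0 11 5)(2 9 12 7 8 3 4 13)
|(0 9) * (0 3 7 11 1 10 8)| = 8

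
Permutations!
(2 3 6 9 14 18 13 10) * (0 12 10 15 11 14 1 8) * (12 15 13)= [15, 8, 3, 6, 4, 5, 9, 7, 0, 1, 2, 14, 10, 13, 18, 11, 16, 17, 12]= (0 15 11 14 18 12 10 2 3 6 9 1 8)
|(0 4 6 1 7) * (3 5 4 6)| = 12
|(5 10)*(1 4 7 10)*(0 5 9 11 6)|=|(0 5 1 4 7 10 9 11 6)|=9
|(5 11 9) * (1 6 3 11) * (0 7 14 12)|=12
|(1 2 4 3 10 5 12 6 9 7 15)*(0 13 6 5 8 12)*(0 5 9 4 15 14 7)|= |(0 13 6 4 3 10 8 12 9)(1 2 15)(7 14)|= 18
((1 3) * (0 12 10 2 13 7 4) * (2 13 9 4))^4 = (0 7)(2 12)(4 13)(9 10)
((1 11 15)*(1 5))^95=(1 5 15 11)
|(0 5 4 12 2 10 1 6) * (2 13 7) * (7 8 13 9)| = 10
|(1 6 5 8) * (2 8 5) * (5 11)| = |(1 6 2 8)(5 11)| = 4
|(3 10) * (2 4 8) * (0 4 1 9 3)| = 8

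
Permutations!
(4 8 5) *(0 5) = (0 5 4 8) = [5, 1, 2, 3, 8, 4, 6, 7, 0]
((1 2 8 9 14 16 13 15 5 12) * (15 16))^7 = ((1 2 8 9 14 15 5 12)(13 16))^7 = (1 12 5 15 14 9 8 2)(13 16)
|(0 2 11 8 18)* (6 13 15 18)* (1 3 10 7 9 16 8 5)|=|(0 2 11 5 1 3 10 7 9 16 8 6 13 15 18)|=15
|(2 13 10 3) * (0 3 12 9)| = 7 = |(0 3 2 13 10 12 9)|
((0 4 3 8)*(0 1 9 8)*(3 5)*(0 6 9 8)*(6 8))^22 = (0 6 8 5)(1 3 4 9)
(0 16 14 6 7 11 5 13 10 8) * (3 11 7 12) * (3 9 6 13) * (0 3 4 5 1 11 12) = (0 16 14 13 10 8 3 12 9 6)(1 11)(4 5) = [16, 11, 2, 12, 5, 4, 0, 7, 3, 6, 8, 1, 9, 10, 13, 15, 14]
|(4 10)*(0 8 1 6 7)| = 10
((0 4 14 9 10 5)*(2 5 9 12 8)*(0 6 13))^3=(0 12 5)(2 13 14)(4 8 6)(9 10)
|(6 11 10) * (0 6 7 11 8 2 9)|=|(0 6 8 2 9)(7 11 10)|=15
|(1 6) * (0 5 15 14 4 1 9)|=|(0 5 15 14 4 1 6 9)|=8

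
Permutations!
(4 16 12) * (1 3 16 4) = (1 3 16 12) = [0, 3, 2, 16, 4, 5, 6, 7, 8, 9, 10, 11, 1, 13, 14, 15, 12]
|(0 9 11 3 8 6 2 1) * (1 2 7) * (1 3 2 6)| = |(0 9 11 2 6 7 3 8 1)| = 9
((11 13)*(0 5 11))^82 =((0 5 11 13))^82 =(0 11)(5 13)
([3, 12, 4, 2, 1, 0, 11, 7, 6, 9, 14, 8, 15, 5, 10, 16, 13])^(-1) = (0 5 13 16 15 12 1 4 2 3)(6 8 11)(10 14)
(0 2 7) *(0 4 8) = (0 2 7 4 8) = [2, 1, 7, 3, 8, 5, 6, 4, 0]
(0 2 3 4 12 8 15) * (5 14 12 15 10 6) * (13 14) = (0 2 3 4 15)(5 13 14 12 8 10 6) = [2, 1, 3, 4, 15, 13, 5, 7, 10, 9, 6, 11, 8, 14, 12, 0]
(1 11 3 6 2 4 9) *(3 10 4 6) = (1 11 10 4 9)(2 6) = [0, 11, 6, 3, 9, 5, 2, 7, 8, 1, 4, 10]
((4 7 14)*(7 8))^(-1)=((4 8 7 14))^(-1)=(4 14 7 8)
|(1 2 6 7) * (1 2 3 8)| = 3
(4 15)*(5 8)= (4 15)(5 8)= [0, 1, 2, 3, 15, 8, 6, 7, 5, 9, 10, 11, 12, 13, 14, 4]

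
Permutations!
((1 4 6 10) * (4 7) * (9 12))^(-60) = (12) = ((1 7 4 6 10)(9 12))^(-60)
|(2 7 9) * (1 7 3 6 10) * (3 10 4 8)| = |(1 7 9 2 10)(3 6 4 8)| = 20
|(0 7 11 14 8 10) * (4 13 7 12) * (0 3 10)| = 8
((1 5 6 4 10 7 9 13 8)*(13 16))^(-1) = ((1 5 6 4 10 7 9 16 13 8))^(-1) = (1 8 13 16 9 7 10 4 6 5)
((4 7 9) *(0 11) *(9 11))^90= (11)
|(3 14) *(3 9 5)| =|(3 14 9 5)| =4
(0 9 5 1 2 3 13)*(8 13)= (0 9 5 1 2 3 8 13)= [9, 2, 3, 8, 4, 1, 6, 7, 13, 5, 10, 11, 12, 0]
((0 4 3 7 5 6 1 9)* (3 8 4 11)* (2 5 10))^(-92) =((0 11 3 7 10 2 5 6 1 9)(4 8))^(-92) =(0 1 5 10 3)(2 7 11 9 6)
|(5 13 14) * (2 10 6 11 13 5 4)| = 7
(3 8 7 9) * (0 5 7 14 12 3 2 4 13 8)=[5, 1, 4, 0, 13, 7, 6, 9, 14, 2, 10, 11, 3, 8, 12]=(0 5 7 9 2 4 13 8 14 12 3)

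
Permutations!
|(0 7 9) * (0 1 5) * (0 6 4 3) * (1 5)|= 7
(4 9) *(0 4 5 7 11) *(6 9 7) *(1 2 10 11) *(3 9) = (0 4 7 1 2 10 11)(3 9 5 6) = [4, 2, 10, 9, 7, 6, 3, 1, 8, 5, 11, 0]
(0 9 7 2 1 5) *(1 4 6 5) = (0 9 7 2 4 6 5) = [9, 1, 4, 3, 6, 0, 5, 2, 8, 7]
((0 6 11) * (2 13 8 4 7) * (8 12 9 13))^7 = (0 6 11)(2 7 4 8)(9 13 12)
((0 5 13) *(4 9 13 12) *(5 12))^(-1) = ((0 12 4 9 13))^(-1) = (0 13 9 4 12)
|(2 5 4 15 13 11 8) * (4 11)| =|(2 5 11 8)(4 15 13)| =12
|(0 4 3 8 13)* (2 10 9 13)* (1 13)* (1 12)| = |(0 4 3 8 2 10 9 12 1 13)| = 10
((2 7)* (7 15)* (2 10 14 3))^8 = (2 7 14)(3 15 10)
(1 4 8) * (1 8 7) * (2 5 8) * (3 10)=[0, 4, 5, 10, 7, 8, 6, 1, 2, 9, 3]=(1 4 7)(2 5 8)(3 10)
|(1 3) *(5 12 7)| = 6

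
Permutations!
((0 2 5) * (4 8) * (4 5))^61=(0 2 4 8 5)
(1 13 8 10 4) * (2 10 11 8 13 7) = (13)(1 7 2 10 4)(8 11) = [0, 7, 10, 3, 1, 5, 6, 2, 11, 9, 4, 8, 12, 13]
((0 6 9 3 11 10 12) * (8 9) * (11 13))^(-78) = (0 9 11)(3 10 6)(8 13 12)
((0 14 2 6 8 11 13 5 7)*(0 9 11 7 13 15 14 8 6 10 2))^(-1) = (0 14 15 11 9 7 8)(2 10)(5 13)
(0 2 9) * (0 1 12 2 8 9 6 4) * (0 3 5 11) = (0 8 9 1 12 2 6 4 3 5 11) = [8, 12, 6, 5, 3, 11, 4, 7, 9, 1, 10, 0, 2]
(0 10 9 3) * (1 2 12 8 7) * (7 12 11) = [10, 2, 11, 0, 4, 5, 6, 1, 12, 3, 9, 7, 8] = (0 10 9 3)(1 2 11 7)(8 12)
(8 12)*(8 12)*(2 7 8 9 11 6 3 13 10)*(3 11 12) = (2 7 8 9 12 3 13 10)(6 11) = [0, 1, 7, 13, 4, 5, 11, 8, 9, 12, 2, 6, 3, 10]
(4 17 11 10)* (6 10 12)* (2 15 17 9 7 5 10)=[0, 1, 15, 3, 9, 10, 2, 5, 8, 7, 4, 12, 6, 13, 14, 17, 16, 11]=(2 15 17 11 12 6)(4 9 7 5 10)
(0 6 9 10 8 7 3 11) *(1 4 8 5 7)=(0 6 9 10 5 7 3 11)(1 4 8)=[6, 4, 2, 11, 8, 7, 9, 3, 1, 10, 5, 0]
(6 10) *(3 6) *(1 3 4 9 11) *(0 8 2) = (0 8 2)(1 3 6 10 4 9 11) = [8, 3, 0, 6, 9, 5, 10, 7, 2, 11, 4, 1]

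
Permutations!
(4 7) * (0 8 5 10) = (0 8 5 10)(4 7) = [8, 1, 2, 3, 7, 10, 6, 4, 5, 9, 0]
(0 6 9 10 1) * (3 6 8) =(0 8 3 6 9 10 1) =[8, 0, 2, 6, 4, 5, 9, 7, 3, 10, 1]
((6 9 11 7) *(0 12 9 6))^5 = ((0 12 9 11 7))^5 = (12)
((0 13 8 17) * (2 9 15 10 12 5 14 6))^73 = (0 13 8 17)(2 9 15 10 12 5 14 6)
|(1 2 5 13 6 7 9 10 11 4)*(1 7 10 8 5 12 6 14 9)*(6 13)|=13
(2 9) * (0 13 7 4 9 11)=(0 13 7 4 9 2 11)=[13, 1, 11, 3, 9, 5, 6, 4, 8, 2, 10, 0, 12, 7]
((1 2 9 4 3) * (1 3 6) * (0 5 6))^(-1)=(0 4 9 2 1 6 5)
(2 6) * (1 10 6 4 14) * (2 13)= [0, 10, 4, 3, 14, 5, 13, 7, 8, 9, 6, 11, 12, 2, 1]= (1 10 6 13 2 4 14)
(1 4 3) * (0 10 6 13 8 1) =[10, 4, 2, 0, 3, 5, 13, 7, 1, 9, 6, 11, 12, 8] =(0 10 6 13 8 1 4 3)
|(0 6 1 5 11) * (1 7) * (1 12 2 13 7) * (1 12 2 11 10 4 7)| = |(0 6 12 11)(1 5 10 4 7 2 13)| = 28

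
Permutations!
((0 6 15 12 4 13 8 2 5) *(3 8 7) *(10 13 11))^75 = ((0 6 15 12 4 11 10 13 7 3 8 2 5))^75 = (0 8 13 4 6 2 7 11 15 5 3 10 12)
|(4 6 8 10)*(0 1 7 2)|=4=|(0 1 7 2)(4 6 8 10)|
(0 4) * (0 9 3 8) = (0 4 9 3 8) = [4, 1, 2, 8, 9, 5, 6, 7, 0, 3]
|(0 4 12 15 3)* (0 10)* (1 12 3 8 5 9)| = 12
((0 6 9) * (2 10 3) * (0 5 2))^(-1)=((0 6 9 5 2 10 3))^(-1)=(0 3 10 2 5 9 6)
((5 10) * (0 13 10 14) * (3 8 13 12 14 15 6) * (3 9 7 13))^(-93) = ((0 12 14)(3 8)(5 15 6 9 7 13 10))^(-93) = (3 8)(5 13 9 15 10 7 6)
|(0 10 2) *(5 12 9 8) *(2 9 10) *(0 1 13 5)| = 9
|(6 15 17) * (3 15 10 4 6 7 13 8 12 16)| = 24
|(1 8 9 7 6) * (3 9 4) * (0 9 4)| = |(0 9 7 6 1 8)(3 4)| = 6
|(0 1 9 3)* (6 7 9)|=|(0 1 6 7 9 3)|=6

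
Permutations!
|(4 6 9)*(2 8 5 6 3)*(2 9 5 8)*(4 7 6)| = 6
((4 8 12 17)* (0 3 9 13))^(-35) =((0 3 9 13)(4 8 12 17))^(-35) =(0 3 9 13)(4 8 12 17)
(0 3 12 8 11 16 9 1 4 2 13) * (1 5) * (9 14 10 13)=(0 3 12 8 11 16 14 10 13)(1 4 2 9 5)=[3, 4, 9, 12, 2, 1, 6, 7, 11, 5, 13, 16, 8, 0, 10, 15, 14]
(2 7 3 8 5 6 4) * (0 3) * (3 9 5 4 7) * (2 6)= (0 9 5 2 3 8 4 6 7)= [9, 1, 3, 8, 6, 2, 7, 0, 4, 5]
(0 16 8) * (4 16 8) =(0 8)(4 16) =[8, 1, 2, 3, 16, 5, 6, 7, 0, 9, 10, 11, 12, 13, 14, 15, 4]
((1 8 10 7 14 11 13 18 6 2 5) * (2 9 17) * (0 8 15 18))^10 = (0 7 13 10 11 8 14)(1 18 9 2)(5 15 6 17)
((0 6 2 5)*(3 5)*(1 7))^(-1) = ((0 6 2 3 5)(1 7))^(-1) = (0 5 3 2 6)(1 7)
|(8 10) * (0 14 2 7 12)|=|(0 14 2 7 12)(8 10)|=10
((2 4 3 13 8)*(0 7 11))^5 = ((0 7 11)(2 4 3 13 8))^5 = (13)(0 11 7)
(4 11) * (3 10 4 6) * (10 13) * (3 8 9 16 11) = [0, 1, 2, 13, 3, 5, 8, 7, 9, 16, 4, 6, 12, 10, 14, 15, 11] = (3 13 10 4)(6 8 9 16 11)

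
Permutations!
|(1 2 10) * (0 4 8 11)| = |(0 4 8 11)(1 2 10)| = 12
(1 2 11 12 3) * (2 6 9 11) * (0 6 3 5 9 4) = (0 6 4)(1 3)(5 9 11 12) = [6, 3, 2, 1, 0, 9, 4, 7, 8, 11, 10, 12, 5]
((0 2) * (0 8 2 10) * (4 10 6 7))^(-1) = (0 10 4 7 6)(2 8)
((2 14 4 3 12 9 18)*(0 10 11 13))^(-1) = (0 13 11 10)(2 18 9 12 3 4 14)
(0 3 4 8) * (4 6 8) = (0 3 6 8) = [3, 1, 2, 6, 4, 5, 8, 7, 0]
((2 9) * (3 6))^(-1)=(2 9)(3 6)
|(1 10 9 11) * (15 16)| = |(1 10 9 11)(15 16)| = 4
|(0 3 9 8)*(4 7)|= 4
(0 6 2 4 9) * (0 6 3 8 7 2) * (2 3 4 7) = [4, 1, 7, 8, 9, 5, 0, 3, 2, 6] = (0 4 9 6)(2 7 3 8)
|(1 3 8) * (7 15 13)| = |(1 3 8)(7 15 13)| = 3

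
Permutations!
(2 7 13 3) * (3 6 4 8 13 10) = [0, 1, 7, 2, 8, 5, 4, 10, 13, 9, 3, 11, 12, 6] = (2 7 10 3)(4 8 13 6)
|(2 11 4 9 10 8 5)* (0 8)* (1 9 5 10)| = |(0 8 10)(1 9)(2 11 4 5)| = 12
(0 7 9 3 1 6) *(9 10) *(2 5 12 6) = [7, 2, 5, 1, 4, 12, 0, 10, 8, 3, 9, 11, 6] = (0 7 10 9 3 1 2 5 12 6)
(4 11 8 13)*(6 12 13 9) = (4 11 8 9 6 12 13) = [0, 1, 2, 3, 11, 5, 12, 7, 9, 6, 10, 8, 13, 4]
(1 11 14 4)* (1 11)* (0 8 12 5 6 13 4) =(0 8 12 5 6 13 4 11 14) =[8, 1, 2, 3, 11, 6, 13, 7, 12, 9, 10, 14, 5, 4, 0]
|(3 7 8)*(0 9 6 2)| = |(0 9 6 2)(3 7 8)| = 12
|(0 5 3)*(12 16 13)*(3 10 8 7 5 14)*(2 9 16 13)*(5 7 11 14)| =|(0 5 10 8 11 14 3)(2 9 16)(12 13)| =42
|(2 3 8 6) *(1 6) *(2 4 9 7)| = 8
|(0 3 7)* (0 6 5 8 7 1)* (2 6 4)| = 6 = |(0 3 1)(2 6 5 8 7 4)|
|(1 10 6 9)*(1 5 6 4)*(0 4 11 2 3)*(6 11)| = 10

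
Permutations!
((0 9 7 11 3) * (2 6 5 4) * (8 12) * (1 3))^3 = (0 11)(1 9)(2 4 5 6)(3 7)(8 12) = ((0 9 7 11 1 3)(2 6 5 4)(8 12))^3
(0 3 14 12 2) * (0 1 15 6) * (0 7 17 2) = [3, 15, 1, 14, 4, 5, 7, 17, 8, 9, 10, 11, 0, 13, 12, 6, 16, 2] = (0 3 14 12)(1 15 6 7 17 2)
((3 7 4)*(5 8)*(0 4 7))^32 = ((0 4 3)(5 8))^32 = (8)(0 3 4)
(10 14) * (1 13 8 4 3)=[0, 13, 2, 1, 3, 5, 6, 7, 4, 9, 14, 11, 12, 8, 10]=(1 13 8 4 3)(10 14)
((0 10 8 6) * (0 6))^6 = ((0 10 8))^6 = (10)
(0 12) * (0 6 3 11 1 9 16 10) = (0 12 6 3 11 1 9 16 10) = [12, 9, 2, 11, 4, 5, 3, 7, 8, 16, 0, 1, 6, 13, 14, 15, 10]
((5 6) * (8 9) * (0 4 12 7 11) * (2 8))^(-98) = (0 12 11 4 7)(2 8 9)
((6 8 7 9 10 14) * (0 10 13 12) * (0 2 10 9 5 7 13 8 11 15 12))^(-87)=(0 9 8 13)(2 11 10 15 14 12 6)(5 7)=((0 9 8 13)(2 10 14 6 11 15 12)(5 7))^(-87)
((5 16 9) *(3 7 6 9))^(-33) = ((3 7 6 9 5 16))^(-33) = (3 9)(5 7)(6 16)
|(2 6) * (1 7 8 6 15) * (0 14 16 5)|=12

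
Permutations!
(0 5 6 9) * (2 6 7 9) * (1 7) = (0 5 1 7 9)(2 6) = [5, 7, 6, 3, 4, 1, 2, 9, 8, 0]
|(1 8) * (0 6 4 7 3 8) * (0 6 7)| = |(0 7 3 8 1 6 4)| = 7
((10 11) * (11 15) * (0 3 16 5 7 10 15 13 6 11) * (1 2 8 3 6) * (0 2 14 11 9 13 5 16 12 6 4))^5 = ((16)(0 4)(1 14 11 15 2 8 3 12 6 9 13)(5 7 10))^5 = (16)(0 4)(1 8 13 2 9 15 6 11 12 14 3)(5 10 7)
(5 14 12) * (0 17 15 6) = (0 17 15 6)(5 14 12) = [17, 1, 2, 3, 4, 14, 0, 7, 8, 9, 10, 11, 5, 13, 12, 6, 16, 15]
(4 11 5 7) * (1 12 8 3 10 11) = (1 12 8 3 10 11 5 7 4) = [0, 12, 2, 10, 1, 7, 6, 4, 3, 9, 11, 5, 8]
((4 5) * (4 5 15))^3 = ((4 15))^3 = (4 15)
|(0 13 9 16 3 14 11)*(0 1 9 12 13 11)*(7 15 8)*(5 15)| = 28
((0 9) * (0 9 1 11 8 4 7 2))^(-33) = (0 11 4 2 1 8 7)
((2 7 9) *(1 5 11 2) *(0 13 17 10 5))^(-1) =((0 13 17 10 5 11 2 7 9 1))^(-1) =(0 1 9 7 2 11 5 10 17 13)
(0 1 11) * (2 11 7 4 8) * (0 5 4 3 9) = (0 1 7 3 9)(2 11 5 4 8) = [1, 7, 11, 9, 8, 4, 6, 3, 2, 0, 10, 5]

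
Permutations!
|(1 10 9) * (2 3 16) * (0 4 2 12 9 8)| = |(0 4 2 3 16 12 9 1 10 8)| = 10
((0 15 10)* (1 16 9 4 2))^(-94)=(0 10 15)(1 16 9 4 2)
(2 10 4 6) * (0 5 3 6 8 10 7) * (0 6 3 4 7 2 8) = (0 5 4)(6 8 10 7) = [5, 1, 2, 3, 0, 4, 8, 6, 10, 9, 7]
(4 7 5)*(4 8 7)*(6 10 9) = (5 8 7)(6 10 9) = [0, 1, 2, 3, 4, 8, 10, 5, 7, 6, 9]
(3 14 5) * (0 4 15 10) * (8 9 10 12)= [4, 1, 2, 14, 15, 3, 6, 7, 9, 10, 0, 11, 8, 13, 5, 12]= (0 4 15 12 8 9 10)(3 14 5)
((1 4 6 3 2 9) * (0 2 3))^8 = (0 9 4)(1 6 2)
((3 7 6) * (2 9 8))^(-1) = ((2 9 8)(3 7 6))^(-1) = (2 8 9)(3 6 7)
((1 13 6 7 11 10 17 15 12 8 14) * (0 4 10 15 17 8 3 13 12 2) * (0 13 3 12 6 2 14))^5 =((17)(0 4 10 8)(1 6 7 11 15 14)(2 13))^5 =(17)(0 4 10 8)(1 14 15 11 7 6)(2 13)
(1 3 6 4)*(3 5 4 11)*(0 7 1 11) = (0 7 1 5 4 11 3 6) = [7, 5, 2, 6, 11, 4, 0, 1, 8, 9, 10, 3]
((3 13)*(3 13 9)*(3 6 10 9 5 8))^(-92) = ((13)(3 5 8)(6 10 9))^(-92) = (13)(3 5 8)(6 10 9)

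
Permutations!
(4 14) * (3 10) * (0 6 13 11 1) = [6, 0, 2, 10, 14, 5, 13, 7, 8, 9, 3, 1, 12, 11, 4] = (0 6 13 11 1)(3 10)(4 14)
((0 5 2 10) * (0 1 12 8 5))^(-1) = ((1 12 8 5 2 10))^(-1) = (1 10 2 5 8 12)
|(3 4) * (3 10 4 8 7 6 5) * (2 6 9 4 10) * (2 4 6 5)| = |(10)(2 5 3 8 7 9 6)| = 7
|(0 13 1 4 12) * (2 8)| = 10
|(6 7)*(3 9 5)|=|(3 9 5)(6 7)|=6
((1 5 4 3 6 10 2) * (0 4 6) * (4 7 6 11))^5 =(0 1)(2 3)(4 10)(5 7)(6 11)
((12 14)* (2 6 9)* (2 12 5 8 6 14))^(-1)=(2 12 9 6 8 5 14)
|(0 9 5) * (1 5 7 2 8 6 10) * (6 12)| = 10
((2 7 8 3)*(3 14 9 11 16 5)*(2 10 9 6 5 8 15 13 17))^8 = ((2 7 15 13 17)(3 10 9 11 16 8 14 6 5))^8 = (2 13 7 17 15)(3 5 6 14 8 16 11 9 10)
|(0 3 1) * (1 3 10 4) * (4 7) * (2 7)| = 6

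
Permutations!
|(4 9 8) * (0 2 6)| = 3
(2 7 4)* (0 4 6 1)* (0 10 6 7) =(0 4 2)(1 10 6) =[4, 10, 0, 3, 2, 5, 1, 7, 8, 9, 6]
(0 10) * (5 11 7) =(0 10)(5 11 7) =[10, 1, 2, 3, 4, 11, 6, 5, 8, 9, 0, 7]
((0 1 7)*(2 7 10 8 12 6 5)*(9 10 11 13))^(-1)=((0 1 11 13 9 10 8 12 6 5 2 7))^(-1)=(0 7 2 5 6 12 8 10 9 13 11 1)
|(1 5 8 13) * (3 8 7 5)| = 4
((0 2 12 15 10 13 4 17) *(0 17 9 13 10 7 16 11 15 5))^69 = (17)(0 2 12 5)(7 16 11 15)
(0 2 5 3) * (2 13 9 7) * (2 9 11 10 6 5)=[13, 1, 2, 0, 4, 3, 5, 9, 8, 7, 6, 10, 12, 11]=(0 13 11 10 6 5 3)(7 9)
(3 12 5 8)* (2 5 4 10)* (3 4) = (2 5 8 4 10)(3 12) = [0, 1, 5, 12, 10, 8, 6, 7, 4, 9, 2, 11, 3]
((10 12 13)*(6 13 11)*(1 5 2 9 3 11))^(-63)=(1 13 3 5 10 11 2 12 6 9)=((1 5 2 9 3 11 6 13 10 12))^(-63)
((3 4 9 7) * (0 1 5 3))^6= (0 7 9 4 3 5 1)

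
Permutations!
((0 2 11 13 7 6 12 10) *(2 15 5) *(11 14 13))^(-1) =((0 15 5 2 14 13 7 6 12 10))^(-1) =(0 10 12 6 7 13 14 2 5 15)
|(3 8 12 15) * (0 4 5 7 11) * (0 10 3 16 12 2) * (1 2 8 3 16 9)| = 12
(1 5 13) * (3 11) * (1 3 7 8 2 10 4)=(1 5 13 3 11 7 8 2 10 4)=[0, 5, 10, 11, 1, 13, 6, 8, 2, 9, 4, 7, 12, 3]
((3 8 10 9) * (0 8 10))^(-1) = ((0 8)(3 10 9))^(-1) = (0 8)(3 9 10)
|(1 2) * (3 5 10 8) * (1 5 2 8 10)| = |(10)(1 8 3 2 5)| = 5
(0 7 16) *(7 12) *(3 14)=(0 12 7 16)(3 14)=[12, 1, 2, 14, 4, 5, 6, 16, 8, 9, 10, 11, 7, 13, 3, 15, 0]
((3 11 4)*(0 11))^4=((0 11 4 3))^4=(11)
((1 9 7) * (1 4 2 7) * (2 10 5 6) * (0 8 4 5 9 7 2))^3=(0 10 7)(1 6 4)(5 8 9)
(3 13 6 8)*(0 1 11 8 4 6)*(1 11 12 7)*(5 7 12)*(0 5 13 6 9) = (0 11 8 3 6 4 9)(1 13 5 7) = [11, 13, 2, 6, 9, 7, 4, 1, 3, 0, 10, 8, 12, 5]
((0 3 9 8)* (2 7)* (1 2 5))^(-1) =(0 8 9 3)(1 5 7 2)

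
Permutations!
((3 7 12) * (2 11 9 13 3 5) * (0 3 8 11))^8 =(13)(0 7 5)(2 3 12) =((0 3 7 12 5 2)(8 11 9 13))^8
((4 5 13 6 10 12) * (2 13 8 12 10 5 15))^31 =(2 15 4 12 8 5 6 13)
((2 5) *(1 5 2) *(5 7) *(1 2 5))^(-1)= ((1 7)(2 5))^(-1)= (1 7)(2 5)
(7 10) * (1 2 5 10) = (1 2 5 10 7) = [0, 2, 5, 3, 4, 10, 6, 1, 8, 9, 7]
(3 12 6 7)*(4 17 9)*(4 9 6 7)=(3 12 7)(4 17 6)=[0, 1, 2, 12, 17, 5, 4, 3, 8, 9, 10, 11, 7, 13, 14, 15, 16, 6]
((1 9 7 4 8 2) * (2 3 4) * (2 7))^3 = (9)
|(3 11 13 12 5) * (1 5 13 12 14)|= 7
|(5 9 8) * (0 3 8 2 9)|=4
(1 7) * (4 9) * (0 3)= (0 3)(1 7)(4 9)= [3, 7, 2, 0, 9, 5, 6, 1, 8, 4]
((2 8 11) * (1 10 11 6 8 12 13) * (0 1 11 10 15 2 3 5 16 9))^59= ((0 1 15 2 12 13 11 3 5 16 9)(6 8))^59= (0 12 5 1 13 16 15 11 9 2 3)(6 8)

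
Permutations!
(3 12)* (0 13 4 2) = (0 13 4 2)(3 12) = [13, 1, 0, 12, 2, 5, 6, 7, 8, 9, 10, 11, 3, 4]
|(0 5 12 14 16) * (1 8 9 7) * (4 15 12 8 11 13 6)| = 14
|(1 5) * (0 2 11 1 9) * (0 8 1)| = |(0 2 11)(1 5 9 8)| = 12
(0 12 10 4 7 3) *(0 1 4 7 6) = [12, 4, 2, 1, 6, 5, 0, 3, 8, 9, 7, 11, 10] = (0 12 10 7 3 1 4 6)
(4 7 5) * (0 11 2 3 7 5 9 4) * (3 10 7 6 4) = (0 11 2 10 7 9 3 6 4 5) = [11, 1, 10, 6, 5, 0, 4, 9, 8, 3, 7, 2]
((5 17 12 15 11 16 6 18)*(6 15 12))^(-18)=((5 17 6 18)(11 16 15))^(-18)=(5 6)(17 18)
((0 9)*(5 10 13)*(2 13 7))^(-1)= (0 9)(2 7 10 5 13)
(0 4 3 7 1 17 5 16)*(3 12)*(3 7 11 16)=(0 4 12 7 1 17 5 3 11 16)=[4, 17, 2, 11, 12, 3, 6, 1, 8, 9, 10, 16, 7, 13, 14, 15, 0, 5]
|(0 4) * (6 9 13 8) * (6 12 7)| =|(0 4)(6 9 13 8 12 7)| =6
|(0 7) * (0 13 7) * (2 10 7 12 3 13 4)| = 12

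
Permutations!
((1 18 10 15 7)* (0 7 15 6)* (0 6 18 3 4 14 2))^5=((0 7 1 3 4 14 2)(10 18))^5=(0 14 3 7 2 4 1)(10 18)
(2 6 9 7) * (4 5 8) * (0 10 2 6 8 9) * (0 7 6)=(0 10 2 8 4 5 9 6 7)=[10, 1, 8, 3, 5, 9, 7, 0, 4, 6, 2]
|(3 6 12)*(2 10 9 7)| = |(2 10 9 7)(3 6 12)| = 12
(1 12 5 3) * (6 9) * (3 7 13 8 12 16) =(1 16 3)(5 7 13 8 12)(6 9) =[0, 16, 2, 1, 4, 7, 9, 13, 12, 6, 10, 11, 5, 8, 14, 15, 3]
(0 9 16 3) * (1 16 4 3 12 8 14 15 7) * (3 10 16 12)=(0 9 4 10 16 3)(1 12 8 14 15 7)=[9, 12, 2, 0, 10, 5, 6, 1, 14, 4, 16, 11, 8, 13, 15, 7, 3]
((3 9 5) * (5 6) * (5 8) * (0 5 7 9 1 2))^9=(0 2 1 3 5)(6 8 7 9)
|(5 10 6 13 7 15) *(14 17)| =6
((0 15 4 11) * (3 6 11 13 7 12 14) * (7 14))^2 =(0 4 14 6)(3 11 15 13)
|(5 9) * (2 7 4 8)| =4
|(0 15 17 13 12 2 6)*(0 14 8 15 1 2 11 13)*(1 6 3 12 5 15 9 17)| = |(0 6 14 8 9 17)(1 2 3 12 11 13 5 15)| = 24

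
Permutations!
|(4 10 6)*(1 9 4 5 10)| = |(1 9 4)(5 10 6)| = 3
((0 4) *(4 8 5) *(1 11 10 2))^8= ((0 8 5 4)(1 11 10 2))^8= (11)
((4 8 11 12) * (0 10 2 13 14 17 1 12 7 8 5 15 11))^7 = ((0 10 2 13 14 17 1 12 4 5 15 11 7 8))^7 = (0 12)(1 8)(2 5)(4 10)(7 17)(11 14)(13 15)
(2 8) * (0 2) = (0 2 8) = [2, 1, 8, 3, 4, 5, 6, 7, 0]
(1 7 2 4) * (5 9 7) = (1 5 9 7 2 4) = [0, 5, 4, 3, 1, 9, 6, 2, 8, 7]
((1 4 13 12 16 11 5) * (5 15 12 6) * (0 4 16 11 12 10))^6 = (0 16 4 12 13 11 6 15 5 10 1) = ((0 4 13 6 5 1 16 12 11 15 10))^6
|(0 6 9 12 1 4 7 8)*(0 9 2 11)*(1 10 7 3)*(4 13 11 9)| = 13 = |(0 6 2 9 12 10 7 8 4 3 1 13 11)|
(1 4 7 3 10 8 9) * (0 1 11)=[1, 4, 2, 10, 7, 5, 6, 3, 9, 11, 8, 0]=(0 1 4 7 3 10 8 9 11)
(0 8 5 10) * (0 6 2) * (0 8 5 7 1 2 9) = (0 5 10 6 9)(1 2 8 7) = [5, 2, 8, 3, 4, 10, 9, 1, 7, 0, 6]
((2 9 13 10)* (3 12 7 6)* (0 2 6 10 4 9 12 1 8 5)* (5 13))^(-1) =(0 5 9 4 13 8 1 3 6 10 7 12 2)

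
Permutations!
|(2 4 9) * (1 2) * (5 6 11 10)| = 4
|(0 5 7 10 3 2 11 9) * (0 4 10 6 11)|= 10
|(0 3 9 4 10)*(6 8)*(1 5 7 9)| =8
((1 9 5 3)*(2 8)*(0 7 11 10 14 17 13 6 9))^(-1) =(0 1 3 5 9 6 13 17 14 10 11 7)(2 8)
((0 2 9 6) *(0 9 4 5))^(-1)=((0 2 4 5)(6 9))^(-1)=(0 5 4 2)(6 9)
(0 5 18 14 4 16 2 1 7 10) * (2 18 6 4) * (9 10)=(0 5 6 4 16 18 14 2 1 7 9 10)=[5, 7, 1, 3, 16, 6, 4, 9, 8, 10, 0, 11, 12, 13, 2, 15, 18, 17, 14]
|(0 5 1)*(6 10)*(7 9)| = |(0 5 1)(6 10)(7 9)| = 6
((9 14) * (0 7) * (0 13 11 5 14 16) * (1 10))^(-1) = (0 16 9 14 5 11 13 7)(1 10)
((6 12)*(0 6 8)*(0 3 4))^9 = (0 8)(3 6)(4 12)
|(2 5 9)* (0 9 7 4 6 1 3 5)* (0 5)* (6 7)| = |(0 9 2 5 6 1 3)(4 7)| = 14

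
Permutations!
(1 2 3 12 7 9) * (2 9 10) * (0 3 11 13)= (0 3 12 7 10 2 11 13)(1 9)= [3, 9, 11, 12, 4, 5, 6, 10, 8, 1, 2, 13, 7, 0]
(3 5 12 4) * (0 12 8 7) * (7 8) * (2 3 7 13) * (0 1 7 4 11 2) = (0 12 11 2 3 5 13)(1 7) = [12, 7, 3, 5, 4, 13, 6, 1, 8, 9, 10, 2, 11, 0]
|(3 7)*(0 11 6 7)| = 5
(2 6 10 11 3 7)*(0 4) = (0 4)(2 6 10 11 3 7) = [4, 1, 6, 7, 0, 5, 10, 2, 8, 9, 11, 3]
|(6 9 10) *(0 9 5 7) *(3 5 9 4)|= 15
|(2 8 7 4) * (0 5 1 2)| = 7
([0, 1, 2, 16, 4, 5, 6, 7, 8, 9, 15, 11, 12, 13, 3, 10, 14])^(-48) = [0, 1, 2, 3, 4, 5, 6, 7, 8, 9, 10, 11, 12, 13, 14, 15, 16]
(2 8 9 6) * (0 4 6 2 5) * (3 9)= [4, 1, 8, 9, 6, 0, 5, 7, 3, 2]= (0 4 6 5)(2 8 3 9)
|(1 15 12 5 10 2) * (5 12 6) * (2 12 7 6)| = |(1 15 2)(5 10 12 7 6)| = 15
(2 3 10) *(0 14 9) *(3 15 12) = (0 14 9)(2 15 12 3 10) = [14, 1, 15, 10, 4, 5, 6, 7, 8, 0, 2, 11, 3, 13, 9, 12]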